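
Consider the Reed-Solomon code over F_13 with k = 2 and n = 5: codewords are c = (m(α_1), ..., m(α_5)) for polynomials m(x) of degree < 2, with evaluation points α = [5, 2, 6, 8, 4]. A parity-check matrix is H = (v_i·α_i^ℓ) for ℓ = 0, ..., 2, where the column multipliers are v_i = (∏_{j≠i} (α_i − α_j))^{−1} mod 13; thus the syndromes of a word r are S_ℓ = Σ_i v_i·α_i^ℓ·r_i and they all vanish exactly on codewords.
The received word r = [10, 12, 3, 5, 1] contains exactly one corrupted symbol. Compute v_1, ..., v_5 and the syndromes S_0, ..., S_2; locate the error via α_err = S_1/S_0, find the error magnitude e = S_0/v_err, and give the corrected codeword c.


S = (11, 3, 2), error at position 1, error magnitude e = 8, c = [2, 12, 3, 5, 1].

Step 1: column multipliers v_i = (∏_{j≠i}(α_i − α_j))^{−1} mod 13.
  i = 1 (α = 5): (5−2)(5−6)(5−8)(5−4) = 3·(−1)·(−3)·1 = 9 ≡ 9, so v_1 = 9^{−1} = 3 (mod 13).
  i = 2 (α = 2): (2−5)(2−6)(2−8)(2−4) = (−3)·(−4)·(−6)·(−2) = 144 ≡ 1, so v_2 = 1^{−1} = 1 (mod 13).
  i = 3 (α = 6): (6−5)(6−2)(6−8)(6−4) = 1·4·(−2)·2 = −16 ≡ 10, so v_3 = 10^{−1} = 4 (mod 13).
  i = 4 (α = 8): (8−5)(8−2)(8−6)(8−4) = 3·6·2·4 = 144 ≡ 1, so v_4 = 1^{−1} = 1 (mod 13).
  i = 5 (α = 4): (4−5)(4−2)(4−6)(4−8) = (−1)·2·(−2)·(−4) = −16 ≡ 10, so v_5 = 10^{−1} = 4 (mod 13).
  v = [3, 1, 4, 1, 4].
Step 2: syndromes of r = [10, 12, 3, 5, 1] (all sums mod 13).
  S_0 = Σ v_i r_i = 3·10 + 1·12 + 4·3 + 1·5 + 4·1 = 63 ≡ 11.
  S_1 = Σ v_i α_i r_i = 3·5·10 + 1·2·12 + 4·6·3 + 1·8·5 + 4·4·1 = 302 ≡ 3.
  α_i^2 mod 13 = [12, 4, 10, 12, 3].
  S_2 = Σ v_i α_i^2 r_i = 3·12·10 + 1·4·12 + 4·10·3 + 1·12·5 + 4·3·1 = 600 ≡ 2.
  S = (11, 3, 2) ≠ 0, so r is not a codeword (an error is present).
Step 3: locate the error. For a single error e at position i, S_ℓ = v_i·e·α_i^ℓ, so α_err = S_1/S_0.
  S_0^{−1} = 11^{−1} = 6 (mod 13), so α_err = 3·6 = 18 ≡ 5 = α_1. Error position i = 1.
  Consistency check: S_2/S_1 = 2·9 = 18 ≡ 5 = α_err ✓ (single-error assumption holds).
Step 4: error magnitude e = S_0/v_1 = S_0·∏_{j≠1}(α_1 − α_j) = 11·9 = 99 ≡ 8 (mod 13).
Step 5: correct position 1: c_1 = r_1 − e = 10 − 8 ≡ 2 (mod 13). Hence c = [2, 12, 3, 5, 1].
  Check: interpolating c through the α_i gives m(x) = 10 + 1·x (degree < 2) with m(α_i) = c_i for every i, so c is indeed a codeword.


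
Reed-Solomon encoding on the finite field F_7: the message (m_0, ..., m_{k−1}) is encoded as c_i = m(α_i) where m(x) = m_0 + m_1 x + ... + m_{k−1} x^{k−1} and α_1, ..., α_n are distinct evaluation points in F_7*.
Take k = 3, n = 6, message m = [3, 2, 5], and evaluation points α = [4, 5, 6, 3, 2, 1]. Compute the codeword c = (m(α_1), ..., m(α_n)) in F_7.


c = [0, 5, 6, 5, 6, 3]

Message polynomial: m(x) = 3 + 2·x + 5·x^2 (mod 7).
For each evaluation point α_i, compute m(α_i) mod 7:
  α_1 = 4: Horner steps 5 → 1 → 0, so m(4) = 0.
  α_2 = 5: Horner steps 5 → 6 → 5, so m(5) = 5.
  α_3 = 6: Horner steps 5 → 4 → 6, so m(6) = 6.
  α_4 = 3: Horner steps 5 → 3 → 5, so m(3) = 5.
  α_5 = 2: Horner steps 5 → 5 → 6, so m(2) = 6.
  α_6 = 1: Horner steps 5 → 0 → 3, so m(1) = 3.
Codeword c = [0, 5, 6, 5, 6, 3] ∈ F_7^6.


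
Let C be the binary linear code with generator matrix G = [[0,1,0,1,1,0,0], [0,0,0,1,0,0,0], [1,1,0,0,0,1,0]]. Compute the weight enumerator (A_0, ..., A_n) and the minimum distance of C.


Weight distribution: A_0 = 1, A_1 = 1, A_2 = 1, A_3 = 3, A_4 = 2. Minimum distance d = 1.

Enumerate all 2^3 = 8 messages m ∈ F_2^3.
For each, compute codeword c = mG in F_2^7, then tally its weight.
  m = 000 → c = 0000000, weight = 0.
  m = 100 → c = 0101100, weight = 3.
  m = 010 → c = 0001000, weight = 1.
  m = 110 → c = 0100100, weight = 2.
  m = 001 → c = 1100010, weight = 3.
  m = 101 → c = 1001110, weight = 4.
  m = 011 → c = 1101010, weight = 4.
  m = 111 → c = 1000110, weight = 3.
Tally weights:
  weight 0: 1 codewords.
  weight 1: 1 codewords.
  weight 2: 1 codewords.
  weight 3: 3 codewords.
  weight 4: 2 codewords.
Minimum distance d = smallest w > 0 with A_w > 0 = 1.
Sanity: Σ A_w = 8 = 2^3 = 8 ✓.


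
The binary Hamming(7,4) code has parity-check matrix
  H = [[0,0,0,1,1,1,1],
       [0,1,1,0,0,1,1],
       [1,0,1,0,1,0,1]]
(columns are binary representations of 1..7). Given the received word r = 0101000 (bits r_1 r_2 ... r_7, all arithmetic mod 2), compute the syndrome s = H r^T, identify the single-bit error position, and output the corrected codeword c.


s = (1, 1, 0)^T, error position = 6, corrected codeword c = 0101010

Compute s = H r^T mod 2 one row at a time:
  s_1 = 1 + 0 + 0 + 0 = 1 ≡ 1 (mod 2).
  s_2 = 1 + 0 + 0 + 0 = 1 ≡ 1 (mod 2).
  s_3 = 0 + 0 + 0 + 0 = 0 ≡ 0 (mod 2).
s = (1, 1, 0)^T — this equals column 6 of H (binary 110), so error is at position 6.
Correct: flip bit 6 of r = 0101000 to get c = 0101010.


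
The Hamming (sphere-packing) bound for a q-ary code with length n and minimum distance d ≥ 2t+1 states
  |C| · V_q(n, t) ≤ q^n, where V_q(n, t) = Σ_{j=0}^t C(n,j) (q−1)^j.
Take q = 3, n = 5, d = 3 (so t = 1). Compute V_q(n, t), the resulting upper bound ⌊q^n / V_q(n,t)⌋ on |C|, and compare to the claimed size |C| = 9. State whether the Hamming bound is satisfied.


V_q(n, t) = 11, q^n = 243, Hamming bound = 22, |C| = 9 ≤ bound (satisfied).

Step 1: Compute V_q(n, t) = Σ_{j=0}^1 C(n, j) (q−1)^j.
  j = 0: C(5,0)·(2)^0 = 1·1 = 1.
  j = 1: C(5,1)·(2)^1 = 5·2 = 10.
  V_q(n, t) = 1 + 10 = 11.
Step 2: q^n = 3^5 = 243.
Step 3: Hamming bound ⌊q^n / V_q(n,t)⌋ = ⌊243/11⌋ = 22.
Step 4: Compare |C| = 9 to 22: satisfied.
The claimed |C| lies below the Hamming bound.


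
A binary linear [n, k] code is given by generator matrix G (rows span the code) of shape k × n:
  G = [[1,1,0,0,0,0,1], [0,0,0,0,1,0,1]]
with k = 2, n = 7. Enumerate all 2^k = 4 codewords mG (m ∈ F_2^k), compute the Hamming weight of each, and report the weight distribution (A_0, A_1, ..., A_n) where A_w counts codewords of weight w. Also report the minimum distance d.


Weight distribution: A_0 = 1, A_2 = 1, A_3 = 2. Minimum distance d = 2.

Enumerate all 2^2 = 4 messages m ∈ F_2^2.
For each, compute codeword c = mG in F_2^7, then tally its weight.
  m = 00 → c = 0000000, weight = 0.
  m = 10 → c = 1100001, weight = 3.
  m = 01 → c = 0000101, weight = 2.
  m = 11 → c = 1100100, weight = 3.
Tally weights:
  weight 0: 1 codewords.
  weight 2: 1 codewords.
  weight 3: 2 codewords.
Minimum distance d = smallest w > 0 with A_w > 0 = 2.
Sanity: Σ A_w = 4 = 2^2 = 4 ✓.


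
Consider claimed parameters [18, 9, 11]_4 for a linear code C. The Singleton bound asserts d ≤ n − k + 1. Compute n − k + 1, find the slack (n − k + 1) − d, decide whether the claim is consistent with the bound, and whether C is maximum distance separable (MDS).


Singleton RHS = n − k + 1 = 10, slack = -1, bound violated (no such code; not MDS).

Singleton bound: d ≤ n − k + 1.
Here n = 18, k = 9, so n − k + 1 = 10.
Given d = 11, check d ≤ 10: NO.
Slack = (n − k + 1) − d = -1.
The slack is negative: d = 11 exceeds n − k + 1 = 10 by 1, so the Singleton bound is violated and no linear [18, 9, 11]_4 code can exist. In particular it is not MDS (MDS requires d = n − k + 1 exactly).
Description: the claimed parameters are [18, 9, 11]_4; such a code would be impossible (violates the Singleton bound).


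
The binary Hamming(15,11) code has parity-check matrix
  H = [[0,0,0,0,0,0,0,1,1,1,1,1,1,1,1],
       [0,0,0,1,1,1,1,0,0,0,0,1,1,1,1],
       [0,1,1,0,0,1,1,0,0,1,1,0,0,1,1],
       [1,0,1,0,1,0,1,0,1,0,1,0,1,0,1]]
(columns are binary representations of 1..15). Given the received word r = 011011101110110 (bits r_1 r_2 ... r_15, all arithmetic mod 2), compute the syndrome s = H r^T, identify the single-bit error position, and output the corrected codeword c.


s = (1, 1, 1, 0)^T, error position = 14, corrected codeword c = 011011101110100

Compute s = H r^T mod 2 one row at a time:
  s_1 = 0 + 1 + 1 + 1 + 0 + 1 + 1 + 0 = 5 ≡ 1 (mod 2).
  s_2 = 0 + 1 + 1 + 1 + 0 + 1 + 1 + 0 = 5 ≡ 1 (mod 2).
  s_3 = 1 + 1 + 1 + 1 + 1 + 1 + 1 + 0 = 7 ≡ 1 (mod 2).
  s_4 = 0 + 1 + 1 + 1 + 1 + 1 + 1 + 0 = 6 ≡ 0 (mod 2).
s = (1, 1, 1, 0)^T — this equals column 14 of H (binary 1110), so error is at position 14.
Correct: flip bit 14 of r = 011011101110110 to get c = 011011101110100.


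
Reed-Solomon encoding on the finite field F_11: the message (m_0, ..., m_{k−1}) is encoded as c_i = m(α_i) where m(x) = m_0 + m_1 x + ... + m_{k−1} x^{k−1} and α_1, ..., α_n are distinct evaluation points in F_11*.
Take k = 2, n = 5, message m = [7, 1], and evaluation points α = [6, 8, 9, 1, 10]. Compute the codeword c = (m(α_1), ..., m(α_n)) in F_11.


c = [2, 4, 5, 8, 6]

Message polynomial: m(x) = 7 + 1·x (mod 11).
For each evaluation point α_i, compute m(α_i) mod 11:
  α_1 = 6: Horner steps 1 → 2, so m(6) = 2.
  α_2 = 8: Horner steps 1 → 4, so m(8) = 4.
  α_3 = 9: Horner steps 1 → 5, so m(9) = 5.
  α_4 = 1: Horner steps 1 → 8, so m(1) = 8.
  α_5 = 10: Horner steps 1 → 6, so m(10) = 6.
Codeword c = [2, 4, 5, 8, 6] ∈ F_11^5.


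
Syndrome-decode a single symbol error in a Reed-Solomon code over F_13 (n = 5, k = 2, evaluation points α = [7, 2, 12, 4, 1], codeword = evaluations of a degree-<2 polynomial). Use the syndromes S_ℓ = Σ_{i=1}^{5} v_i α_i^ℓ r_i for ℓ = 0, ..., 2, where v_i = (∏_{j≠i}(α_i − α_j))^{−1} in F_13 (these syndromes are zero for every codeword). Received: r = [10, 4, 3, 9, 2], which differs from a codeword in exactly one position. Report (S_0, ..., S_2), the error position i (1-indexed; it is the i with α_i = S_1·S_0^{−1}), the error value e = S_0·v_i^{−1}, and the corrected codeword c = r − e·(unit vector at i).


S = (11, 11, 11), error at position 5, error magnitude e = 7, c = [10, 4, 3, 9, 8].

Step 1: column multipliers v_i = (∏_{j≠i}(α_i − α_j))^{−1} mod 13.
  i = 1 (α = 7): (7−2)(7−12)(7−4)(7−1) = 5·(−5)·3·6 = −450 ≡ 5, so v_1 = 5^{−1} = 8 (mod 13).
  i = 2 (α = 2): (2−7)(2−12)(2−4)(2−1) = (−5)·(−10)·(−2)·1 = −100 ≡ 4, so v_2 = 4^{−1} = 10 (mod 13).
  i = 3 (α = 12): (12−7)(12−2)(12−4)(12−1) = 5·10·8·11 = 4400 ≡ 6, so v_3 = 6^{−1} = 11 (mod 13).
  i = 4 (α = 4): (4−7)(4−2)(4−12)(4−1) = (−3)·2·(−8)·3 = 144 ≡ 1, so v_4 = 1^{−1} = 1 (mod 13).
  i = 5 (α = 1): (1−7)(1−2)(1−12)(1−4) = (−6)·(−1)·(−11)·(−3) = 198 ≡ 3, so v_5 = 3^{−1} = 9 (mod 13).
  v = [8, 10, 11, 1, 9].
Step 2: syndromes of r = [10, 4, 3, 9, 2] (all sums mod 13).
  S_0 = Σ v_i r_i = 8·10 + 10·4 + 11·3 + 1·9 + 9·2 = 180 ≡ 11.
  S_1 = Σ v_i α_i r_i = 8·7·10 + 10·2·4 + 11·12·3 + 1·4·9 + 9·1·2 = 1090 ≡ 11.
  α_i^2 mod 13 = [10, 4, 1, 3, 1].
  S_2 = Σ v_i α_i^2 r_i = 8·10·10 + 10·4·4 + 11·1·3 + 1·3·9 + 9·1·2 = 1038 ≡ 11.
  S = (11, 11, 11) ≠ 0, so r is not a codeword (an error is present).
Step 3: locate the error. For a single error e at position i, S_ℓ = v_i·e·α_i^ℓ, so α_err = S_1/S_0.
  S_0^{−1} = 11^{−1} = 6 (mod 13), so α_err = 11·6 = 66 ≡ 1 = α_5. Error position i = 5.
  Consistency check: S_2/S_1 = 11·6 = 66 ≡ 1 = α_err ✓ (single-error assumption holds).
Step 4: error magnitude e = S_0/v_5 = S_0·∏_{j≠5}(α_5 − α_j) = 11·3 = 33 ≡ 7 (mod 13).
Step 5: correct position 5: c_5 = r_5 − e = 2 − 7 ≡ 8 (mod 13). Hence c = [10, 4, 3, 9, 8].
  Check: interpolating c through the α_i gives m(x) = 12 + 9·x (degree < 2) with m(α_i) = c_i for every i, so c is indeed a codeword.


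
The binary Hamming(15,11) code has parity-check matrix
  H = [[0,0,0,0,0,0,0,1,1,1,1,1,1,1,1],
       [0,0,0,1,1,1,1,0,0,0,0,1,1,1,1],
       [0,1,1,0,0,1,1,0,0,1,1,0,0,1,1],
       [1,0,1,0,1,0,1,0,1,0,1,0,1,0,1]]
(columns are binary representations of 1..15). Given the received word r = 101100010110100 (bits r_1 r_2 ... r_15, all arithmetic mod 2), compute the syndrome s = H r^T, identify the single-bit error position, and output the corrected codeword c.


s = (0, 0, 1, 0)^T, error position = 2, corrected codeword c = 111100010110100

Compute s = H r^T mod 2 one row at a time:
  s_1 = 1 + 0 + 1 + 1 + 0 + 1 + 0 + 0 = 4 ≡ 0 (mod 2).
  s_2 = 1 + 0 + 0 + 0 + 0 + 1 + 0 + 0 = 2 ≡ 0 (mod 2).
  s_3 = 0 + 1 + 0 + 0 + 1 + 1 + 0 + 0 = 3 ≡ 1 (mod 2).
  s_4 = 1 + 1 + 0 + 0 + 0 + 1 + 1 + 0 = 4 ≡ 0 (mod 2).
s = (0, 0, 1, 0)^T — this equals column 2 of H (binary 0010), so error is at position 2.
Correct: flip bit 2 of r = 101100010110100 to get c = 111100010110100.


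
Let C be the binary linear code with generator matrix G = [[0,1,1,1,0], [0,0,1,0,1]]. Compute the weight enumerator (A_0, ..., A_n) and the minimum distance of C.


Weight distribution: A_0 = 1, A_2 = 1, A_3 = 2. Minimum distance d = 2.

Enumerate all 2^2 = 4 messages m ∈ F_2^2.
For each, compute codeword c = mG in F_2^5, then tally its weight.
  m = 00 → c = 00000, weight = 0.
  m = 10 → c = 01110, weight = 3.
  m = 01 → c = 00101, weight = 2.
  m = 11 → c = 01011, weight = 3.
Tally weights:
  weight 0: 1 codewords.
  weight 2: 1 codewords.
  weight 3: 2 codewords.
Minimum distance d = smallest w > 0 with A_w > 0 = 2.
Sanity: Σ A_w = 4 = 2^2 = 4 ✓.


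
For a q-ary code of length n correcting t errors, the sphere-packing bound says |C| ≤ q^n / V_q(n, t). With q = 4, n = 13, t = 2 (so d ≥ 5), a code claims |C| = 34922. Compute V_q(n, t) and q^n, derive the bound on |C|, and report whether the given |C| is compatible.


V_q(n, t) = 742, q^n = 67108864, Hamming bound = 90443, |C| = 34922 ≤ bound (satisfied).

Step 1: Compute V_q(n, t) = Σ_{j=0}^2 C(n, j) (q−1)^j.
  j = 0: C(13,0)·(3)^0 = 1·1 = 1.
  j = 1: C(13,1)·(3)^1 = 13·3 = 39.
  j = 2: C(13,2)·(3)^2 = 78·9 = 702.
  V_q(n, t) = 1 + 39 + 702 = 742.
Step 2: q^n = 4^13 = 67108864.
Step 3: Hamming bound ⌊q^n / V_q(n,t)⌋ = ⌊67108864/742⌋ = 90443.
Step 4: Compare |C| = 34922 to 90443: satisfied.
The claimed |C| lies below the Hamming bound.


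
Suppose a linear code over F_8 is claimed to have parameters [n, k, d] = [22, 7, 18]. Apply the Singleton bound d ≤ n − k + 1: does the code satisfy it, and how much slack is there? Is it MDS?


Singleton RHS = n − k + 1 = 16, slack = -2, bound violated (no such code; not MDS).

Singleton bound: d ≤ n − k + 1.
Here n = 22, k = 7, so n − k + 1 = 16.
Given d = 18, check d ≤ 16: NO.
Slack = (n − k + 1) − d = -2.
The slack is negative: d = 18 exceeds n − k + 1 = 16 by 2, so the Singleton bound is violated and no linear [22, 7, 18]_8 code can exist. In particular it is not MDS (MDS requires d = n − k + 1 exactly).
Description: the claimed parameters are [22, 7, 18]_8; such a code would be impossible (violates the Singleton bound).


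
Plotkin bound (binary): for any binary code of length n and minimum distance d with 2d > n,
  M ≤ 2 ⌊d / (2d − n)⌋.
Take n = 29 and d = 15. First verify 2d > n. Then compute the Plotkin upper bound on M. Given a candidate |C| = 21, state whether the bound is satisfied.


Plotkin bound M ≤ 30; given |C| = 21 ≤ bound (satisfied).

Check applicability: 2d = 30, n = 29.
2d − n = 1 > 0, so Plotkin applies.
Compute d/(2d−n) = 15/1 ≈ 15.0000.
⌊d/(2d−n)⌋ = 15.
Plotkin bound: M ≤ 2·15 = 30.
Given |C| = 21, check: satisfied.
This |C| is below the Plotkin bound.


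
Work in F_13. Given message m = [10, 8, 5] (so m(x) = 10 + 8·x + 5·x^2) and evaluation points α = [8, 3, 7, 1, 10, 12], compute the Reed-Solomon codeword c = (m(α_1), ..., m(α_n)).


c = [4, 1, 12, 10, 5, 7]

Message polynomial: m(x) = 10 + 8·x + 5·x^2 (mod 13).
For each evaluation point α_i, compute m(α_i) mod 13:
  α_1 = 8: Horner steps 5 → 9 → 4, so m(8) = 4.
  α_2 = 3: Horner steps 5 → 10 → 1, so m(3) = 1.
  α_3 = 7: Horner steps 5 → 4 → 12, so m(7) = 12.
  α_4 = 1: Horner steps 5 → 0 → 10, so m(1) = 10.
  α_5 = 10: Horner steps 5 → 6 → 5, so m(10) = 5.
  α_6 = 12: Horner steps 5 → 3 → 7, so m(12) = 7.
Codeword c = [4, 1, 12, 10, 5, 7] ∈ F_13^6.


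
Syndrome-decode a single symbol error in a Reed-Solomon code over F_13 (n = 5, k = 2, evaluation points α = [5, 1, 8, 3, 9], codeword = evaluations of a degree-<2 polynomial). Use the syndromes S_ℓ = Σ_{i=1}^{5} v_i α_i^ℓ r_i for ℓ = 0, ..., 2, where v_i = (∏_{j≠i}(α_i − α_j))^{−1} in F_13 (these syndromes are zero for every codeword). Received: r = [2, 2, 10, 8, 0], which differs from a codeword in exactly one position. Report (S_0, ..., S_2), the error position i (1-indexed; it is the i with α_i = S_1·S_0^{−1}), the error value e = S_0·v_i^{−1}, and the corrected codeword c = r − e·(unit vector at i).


S = (8, 1, 5), error at position 1, error magnitude e = 1, c = [1, 2, 10, 8, 0].

Step 1: column multipliers v_i = (∏_{j≠i}(α_i − α_j))^{−1} mod 13.
  i = 1 (α = 5): (5−1)(5−8)(5−3)(5−9) = 4·(−3)·2·(−4) = 96 ≡ 5, so v_1 = 5^{−1} = 8 (mod 13).
  i = 2 (α = 1): (1−5)(1−8)(1−3)(1−9) = (−4)·(−7)·(−2)·(−8) = 448 ≡ 6, so v_2 = 6^{−1} = 11 (mod 13).
  i = 3 (α = 8): (8−5)(8−1)(8−3)(8−9) = 3·7·5·(−1) = −105 ≡ 12, so v_3 = 12^{−1} = 12 (mod 13).
  i = 4 (α = 3): (3−5)(3−1)(3−8)(3−9) = (−2)·2·(−5)·(−6) = −120 ≡ 10, so v_4 = 10^{−1} = 4 (mod 13).
  i = 5 (α = 9): (9−5)(9−1)(9−8)(9−3) = 4·8·1·6 = 192 ≡ 10, so v_5 = 10^{−1} = 4 (mod 13).
  v = [8, 11, 12, 4, 4].
Step 2: syndromes of r = [2, 2, 10, 8, 0] (all sums mod 13).
  S_0 = Σ v_i r_i = 8·2 + 11·2 + 12·10 + 4·8 + 4·0 = 190 ≡ 8.
  S_1 = Σ v_i α_i r_i = 8·5·2 + 11·1·2 + 12·8·10 + 4·3·8 + 4·9·0 = 1158 ≡ 1.
  α_i^2 mod 13 = [12, 1, 12, 9, 3].
  S_2 = Σ v_i α_i^2 r_i = 8·12·2 + 11·1·2 + 12·12·10 + 4·9·8 + 4·3·0 = 1942 ≡ 5.
  S = (8, 1, 5) ≠ 0, so r is not a codeword (an error is present).
Step 3: locate the error. For a single error e at position i, S_ℓ = v_i·e·α_i^ℓ, so α_err = S_1/S_0.
  S_0^{−1} = 8^{−1} = 5 (mod 13), so α_err = 1·5 = 5 ≡ 5 = α_1. Error position i = 1.
  Consistency check: S_2/S_1 = 5·1 = 5 ≡ 5 = α_err ✓ (single-error assumption holds).
Step 4: error magnitude e = S_0/v_1 = S_0·∏_{j≠1}(α_1 − α_j) = 8·5 = 40 ≡ 1 (mod 13).
Step 5: correct position 1: c_1 = r_1 − e = 2 − 1 ≡ 1 (mod 13). Hence c = [1, 2, 10, 8, 0].
  Check: interpolating c through the α_i gives m(x) = 12 + 3·x (degree < 2) with m(α_i) = c_i for every i, so c is indeed a codeword.


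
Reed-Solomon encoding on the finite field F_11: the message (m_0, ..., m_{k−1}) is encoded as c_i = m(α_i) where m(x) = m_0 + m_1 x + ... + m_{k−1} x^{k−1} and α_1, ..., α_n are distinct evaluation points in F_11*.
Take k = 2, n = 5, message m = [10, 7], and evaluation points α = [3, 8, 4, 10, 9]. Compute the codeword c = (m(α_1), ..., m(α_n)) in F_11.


c = [9, 0, 5, 3, 7]

Message polynomial: m(x) = 10 + 7·x (mod 11).
For each evaluation point α_i, compute m(α_i) mod 11:
  α_1 = 3: Horner steps 7 → 9, so m(3) = 9.
  α_2 = 8: Horner steps 7 → 0, so m(8) = 0.
  α_3 = 4: Horner steps 7 → 5, so m(4) = 5.
  α_4 = 10: Horner steps 7 → 3, so m(10) = 3.
  α_5 = 9: Horner steps 7 → 7, so m(9) = 7.
Codeword c = [9, 0, 5, 3, 7] ∈ F_11^5.


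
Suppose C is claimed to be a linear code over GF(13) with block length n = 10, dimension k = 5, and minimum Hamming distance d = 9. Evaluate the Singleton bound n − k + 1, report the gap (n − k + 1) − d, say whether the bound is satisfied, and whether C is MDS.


Singleton RHS = n − k + 1 = 6, slack = -3, bound violated (no such code; not MDS).

Singleton bound: d ≤ n − k + 1.
Here n = 10, k = 5, so n − k + 1 = 6.
Given d = 9, check d ≤ 6: NO.
Slack = (n − k + 1) − d = -3.
The slack is negative: d = 9 exceeds n − k + 1 = 6 by 3, so the Singleton bound is violated and no linear [10, 5, 9]_13 code can exist. In particular it is not MDS (MDS requires d = n − k + 1 exactly).
Description: the claimed parameters are [10, 5, 9]_13; such a code would be impossible (violates the Singleton bound).


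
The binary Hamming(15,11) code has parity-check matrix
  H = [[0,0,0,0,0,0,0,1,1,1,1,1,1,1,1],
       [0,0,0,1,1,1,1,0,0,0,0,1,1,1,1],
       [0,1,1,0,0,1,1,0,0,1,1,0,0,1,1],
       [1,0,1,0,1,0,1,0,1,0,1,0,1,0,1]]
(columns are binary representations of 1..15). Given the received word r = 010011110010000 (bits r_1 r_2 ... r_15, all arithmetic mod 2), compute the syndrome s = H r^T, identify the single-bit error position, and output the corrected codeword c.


s = (0, 1, 0, 1)^T, error position = 5, corrected codeword c = 010001110010000

Compute s = H r^T mod 2 one row at a time:
  s_1 = 1 + 0 + 0 + 1 + 0 + 0 + 0 + 0 = 2 ≡ 0 (mod 2).
  s_2 = 0 + 1 + 1 + 1 + 0 + 0 + 0 + 0 = 3 ≡ 1 (mod 2).
  s_3 = 1 + 0 + 1 + 1 + 0 + 1 + 0 + 0 = 4 ≡ 0 (mod 2).
  s_4 = 0 + 0 + 1 + 1 + 0 + 1 + 0 + 0 = 3 ≡ 1 (mod 2).
s = (0, 1, 0, 1)^T — this equals column 5 of H (binary 0101), so error is at position 5.
Correct: flip bit 5 of r = 010011110010000 to get c = 010001110010000.


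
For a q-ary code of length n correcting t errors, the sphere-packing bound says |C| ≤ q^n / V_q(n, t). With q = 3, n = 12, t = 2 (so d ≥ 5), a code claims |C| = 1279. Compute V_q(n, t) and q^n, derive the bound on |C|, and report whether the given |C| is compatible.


V_q(n, t) = 289, q^n = 531441, Hamming bound = 1838, |C| = 1279 ≤ bound (satisfied).

Step 1: Compute V_q(n, t) = Σ_{j=0}^2 C(n, j) (q−1)^j.
  j = 0: C(12,0)·(2)^0 = 1·1 = 1.
  j = 1: C(12,1)·(2)^1 = 12·2 = 24.
  j = 2: C(12,2)·(2)^2 = 66·4 = 264.
  V_q(n, t) = 1 + 24 + 264 = 289.
Step 2: q^n = 3^12 = 531441.
Step 3: Hamming bound ⌊q^n / V_q(n,t)⌋ = ⌊531441/289⌋ = 1838.
Step 4: Compare |C| = 1279 to 1838: satisfied.
The claimed |C| lies below the Hamming bound.


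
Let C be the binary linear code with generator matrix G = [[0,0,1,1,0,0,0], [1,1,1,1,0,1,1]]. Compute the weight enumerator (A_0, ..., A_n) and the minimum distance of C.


Weight distribution: A_0 = 1, A_2 = 1, A_4 = 1, A_6 = 1. Minimum distance d = 2.

Enumerate all 2^2 = 4 messages m ∈ F_2^2.
For each, compute codeword c = mG in F_2^7, then tally its weight.
  m = 00 → c = 0000000, weight = 0.
  m = 10 → c = 0011000, weight = 2.
  m = 01 → c = 1111011, weight = 6.
  m = 11 → c = 1100011, weight = 4.
Tally weights:
  weight 0: 1 codewords.
  weight 2: 1 codewords.
  weight 4: 1 codewords.
  weight 6: 1 codewords.
Minimum distance d = smallest w > 0 with A_w > 0 = 2.
Sanity: Σ A_w = 4 = 2^2 = 4 ✓.


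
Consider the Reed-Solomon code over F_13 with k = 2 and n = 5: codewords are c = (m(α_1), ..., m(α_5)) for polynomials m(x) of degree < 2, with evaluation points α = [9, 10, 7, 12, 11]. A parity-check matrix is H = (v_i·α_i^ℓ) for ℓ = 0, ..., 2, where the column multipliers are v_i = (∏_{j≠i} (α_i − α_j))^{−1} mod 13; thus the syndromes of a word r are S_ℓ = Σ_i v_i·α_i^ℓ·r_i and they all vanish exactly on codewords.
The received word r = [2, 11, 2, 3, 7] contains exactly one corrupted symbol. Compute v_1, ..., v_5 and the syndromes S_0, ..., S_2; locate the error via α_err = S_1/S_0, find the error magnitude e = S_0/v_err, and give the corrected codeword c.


S = (6, 3, 8), error at position 3, error magnitude e = 5, c = [2, 11, 10, 3, 7].

Step 1: column multipliers v_i = (∏_{j≠i}(α_i − α_j))^{−1} mod 13.
  i = 1 (α = 9): (9−10)(9−7)(9−12)(9−11) = (−1)·2·(−3)·(−2) = −12 ≡ 1, so v_1 = 1^{−1} = 1 (mod 13).
  i = 2 (α = 10): (10−9)(10−7)(10−12)(10−11) = 1·3·(−2)·(−1) = 6 ≡ 6, so v_2 = 6^{−1} = 11 (mod 13).
  i = 3 (α = 7): (7−9)(7−10)(7−12)(7−11) = (−2)·(−3)·(−5)·(−4) = 120 ≡ 3, so v_3 = 3^{−1} = 9 (mod 13).
  i = 4 (α = 12): (12−9)(12−10)(12−7)(12−11) = 3·2·5·1 = 30 ≡ 4, so v_4 = 4^{−1} = 10 (mod 13).
  i = 5 (α = 11): (11−9)(11−10)(11−7)(11−12) = 2·1·4·(−1) = −8 ≡ 5, so v_5 = 5^{−1} = 8 (mod 13).
  v = [1, 11, 9, 10, 8].
Step 2: syndromes of r = [2, 11, 2, 3, 7] (all sums mod 13).
  S_0 = Σ v_i r_i = 1·2 + 11·11 + 9·2 + 10·3 + 8·7 = 227 ≡ 6.
  S_1 = Σ v_i α_i r_i = 1·9·2 + 11·10·11 + 9·7·2 + 10·12·3 + 8·11·7 = 2330 ≡ 3.
  α_i^2 mod 13 = [3, 9, 10, 1, 4].
  S_2 = Σ v_i α_i^2 r_i = 1·3·2 + 11·9·11 + 9·10·2 + 10·1·3 + 8·4·7 = 1529 ≡ 8.
  S = (6, 3, 8) ≠ 0, so r is not a codeword (an error is present).
Step 3: locate the error. For a single error e at position i, S_ℓ = v_i·e·α_i^ℓ, so α_err = S_1/S_0.
  S_0^{−1} = 6^{−1} = 11 (mod 13), so α_err = 3·11 = 33 ≡ 7 = α_3. Error position i = 3.
  Consistency check: S_2/S_1 = 8·9 = 72 ≡ 7 = α_err ✓ (single-error assumption holds).
Step 4: error magnitude e = S_0/v_3 = S_0·∏_{j≠3}(α_3 − α_j) = 6·3 = 18 ≡ 5 (mod 13).
Step 5: correct position 3: c_3 = r_3 − e = 2 − 5 ≡ 10 (mod 13). Hence c = [2, 11, 10, 3, 7].
  Check: interpolating c through the α_i gives m(x) = 12 + 9·x (degree < 2) with m(α_i) = c_i for every i, so c is indeed a codeword.


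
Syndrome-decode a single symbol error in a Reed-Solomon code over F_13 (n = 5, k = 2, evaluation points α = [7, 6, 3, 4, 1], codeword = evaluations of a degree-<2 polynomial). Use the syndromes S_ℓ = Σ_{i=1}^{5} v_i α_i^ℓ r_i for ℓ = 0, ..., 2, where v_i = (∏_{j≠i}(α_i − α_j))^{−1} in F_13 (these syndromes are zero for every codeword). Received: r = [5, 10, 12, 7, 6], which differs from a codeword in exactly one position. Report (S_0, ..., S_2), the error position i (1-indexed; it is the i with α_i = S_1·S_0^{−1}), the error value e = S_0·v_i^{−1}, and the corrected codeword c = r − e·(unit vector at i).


S = (8, 8, 8), error at position 5, error magnitude e = 10, c = [5, 10, 12, 7, 9].

Step 1: column multipliers v_i = (∏_{j≠i}(α_i − α_j))^{−1} mod 13.
  i = 1 (α = 7): (7−6)(7−3)(7−4)(7−1) = 1·4·3·6 = 72 ≡ 7, so v_1 = 7^{−1} = 2 (mod 13).
  i = 2 (α = 6): (6−7)(6−3)(6−4)(6−1) = (−1)·3·2·5 = −30 ≡ 9, so v_2 = 9^{−1} = 3 (mod 13).
  i = 3 (α = 3): (3−7)(3−6)(3−4)(3−1) = (−4)·(−3)·(−1)·2 = −24 ≡ 2, so v_3 = 2^{−1} = 7 (mod 13).
  i = 4 (α = 4): (4−7)(4−6)(4−3)(4−1) = (−3)·(−2)·1·3 = 18 ≡ 5, so v_4 = 5^{−1} = 8 (mod 13).
  i = 5 (α = 1): (1−7)(1−6)(1−3)(1−4) = (−6)·(−5)·(−2)·(−3) = 180 ≡ 11, so v_5 = 11^{−1} = 6 (mod 13).
  v = [2, 3, 7, 8, 6].
Step 2: syndromes of r = [5, 10, 12, 7, 6] (all sums mod 13).
  S_0 = Σ v_i r_i = 2·5 + 3·10 + 7·12 + 8·7 + 6·6 = 216 ≡ 8.
  S_1 = Σ v_i α_i r_i = 2·7·5 + 3·6·10 + 7·3·12 + 8·4·7 + 6·1·6 = 762 ≡ 8.
  α_i^2 mod 13 = [10, 10, 9, 3, 1].
  S_2 = Σ v_i α_i^2 r_i = 2·10·5 + 3·10·10 + 7·9·12 + 8·3·7 + 6·1·6 = 1360 ≡ 8.
  S = (8, 8, 8) ≠ 0, so r is not a codeword (an error is present).
Step 3: locate the error. For a single error e at position i, S_ℓ = v_i·e·α_i^ℓ, so α_err = S_1/S_0.
  S_0^{−1} = 8^{−1} = 5 (mod 13), so α_err = 8·5 = 40 ≡ 1 = α_5. Error position i = 5.
  Consistency check: S_2/S_1 = 8·5 = 40 ≡ 1 = α_err ✓ (single-error assumption holds).
Step 4: error magnitude e = S_0/v_5 = S_0·∏_{j≠5}(α_5 − α_j) = 8·11 = 88 ≡ 10 (mod 13).
Step 5: correct position 5: c_5 = r_5 − e = 6 − 10 ≡ 9 (mod 13). Hence c = [5, 10, 12, 7, 9].
  Check: interpolating c through the α_i gives m(x) = 1 + 8·x (degree < 2) with m(α_i) = c_i for every i, so c is indeed a codeword.


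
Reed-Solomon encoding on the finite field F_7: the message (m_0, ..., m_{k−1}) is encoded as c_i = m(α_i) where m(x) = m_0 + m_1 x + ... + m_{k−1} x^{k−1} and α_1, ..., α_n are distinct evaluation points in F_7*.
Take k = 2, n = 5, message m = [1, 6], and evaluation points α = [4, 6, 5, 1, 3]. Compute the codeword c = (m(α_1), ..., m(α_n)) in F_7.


c = [4, 2, 3, 0, 5]

Message polynomial: m(x) = 1 + 6·x (mod 7).
For each evaluation point α_i, compute m(α_i) mod 7:
  α_1 = 4: Horner steps 6 → 4, so m(4) = 4.
  α_2 = 6: Horner steps 6 → 2, so m(6) = 2.
  α_3 = 5: Horner steps 6 → 3, so m(5) = 3.
  α_4 = 1: Horner steps 6 → 0, so m(1) = 0.
  α_5 = 3: Horner steps 6 → 5, so m(3) = 5.
Codeword c = [4, 2, 3, 0, 5] ∈ F_7^5.


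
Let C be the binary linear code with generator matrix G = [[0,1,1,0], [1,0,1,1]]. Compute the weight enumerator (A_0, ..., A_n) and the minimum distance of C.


Weight distribution: A_0 = 1, A_2 = 1, A_3 = 2. Minimum distance d = 2.

Enumerate all 2^2 = 4 messages m ∈ F_2^2.
For each, compute codeword c = mG in F_2^4, then tally its weight.
  m = 00 → c = 0000, weight = 0.
  m = 10 → c = 0110, weight = 2.
  m = 01 → c = 1011, weight = 3.
  m = 11 → c = 1101, weight = 3.
Tally weights:
  weight 0: 1 codewords.
  weight 2: 1 codewords.
  weight 3: 2 codewords.
Minimum distance d = smallest w > 0 with A_w > 0 = 2.
Sanity: Σ A_w = 4 = 2^2 = 4 ✓.


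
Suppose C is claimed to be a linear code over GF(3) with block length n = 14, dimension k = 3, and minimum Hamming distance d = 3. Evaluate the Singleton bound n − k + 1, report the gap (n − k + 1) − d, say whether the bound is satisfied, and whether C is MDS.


Singleton RHS = n − k + 1 = 12, slack = 9, bound satisfied, not MDS.

Singleton bound: d ≤ n − k + 1.
Here n = 14, k = 3, so n − k + 1 = 12.
Given d = 3, check d ≤ 12: YES.
Slack = (n − k + 1) − d = 9.
The code is NOT MDS (slack = 9 > 0).
Description: the claimed parameters are [14, 3, 3]_3; such a code would be non-MDS.


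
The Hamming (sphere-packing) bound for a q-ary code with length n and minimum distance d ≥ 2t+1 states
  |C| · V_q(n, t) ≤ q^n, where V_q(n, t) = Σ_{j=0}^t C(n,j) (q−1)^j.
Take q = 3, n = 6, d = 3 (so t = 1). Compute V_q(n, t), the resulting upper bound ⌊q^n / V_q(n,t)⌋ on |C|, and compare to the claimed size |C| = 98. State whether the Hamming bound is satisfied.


V_q(n, t) = 13, q^n = 729, Hamming bound = 56, |C| = 98 > bound (violated).

Step 1: Compute V_q(n, t) = Σ_{j=0}^1 C(n, j) (q−1)^j.
  j = 0: C(6,0)·(2)^0 = 1·1 = 1.
  j = 1: C(6,1)·(2)^1 = 6·2 = 12.
  V_q(n, t) = 1 + 12 = 13.
Step 2: q^n = 3^6 = 729.
Step 3: Hamming bound ⌊q^n / V_q(n,t)⌋ = ⌊729/13⌋ = 56.
Step 4: Compare |C| = 98 to 56: violated.
The claimed |C| lies above the Hamming bound, so no 3-ary code of length 6 with d ≥ 3 can have 98 codewords.


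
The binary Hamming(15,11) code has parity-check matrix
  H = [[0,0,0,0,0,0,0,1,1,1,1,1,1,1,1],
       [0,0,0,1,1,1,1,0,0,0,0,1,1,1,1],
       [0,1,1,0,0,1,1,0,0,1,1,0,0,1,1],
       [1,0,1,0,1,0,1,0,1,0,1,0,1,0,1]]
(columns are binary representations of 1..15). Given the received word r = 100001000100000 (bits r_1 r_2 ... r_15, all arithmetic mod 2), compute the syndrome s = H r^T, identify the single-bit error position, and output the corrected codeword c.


s = (1, 1, 0, 1)^T, error position = 13, corrected codeword c = 100001000100100

Compute s = H r^T mod 2 one row at a time:
  s_1 = 0 + 0 + 1 + 0 + 0 + 0 + 0 + 0 = 1 ≡ 1 (mod 2).
  s_2 = 0 + 0 + 1 + 0 + 0 + 0 + 0 + 0 = 1 ≡ 1 (mod 2).
  s_3 = 0 + 0 + 1 + 0 + 1 + 0 + 0 + 0 = 2 ≡ 0 (mod 2).
  s_4 = 1 + 0 + 0 + 0 + 0 + 0 + 0 + 0 = 1 ≡ 1 (mod 2).
s = (1, 1, 0, 1)^T — this equals column 13 of H (binary 1101), so error is at position 13.
Correct: flip bit 13 of r = 100001000100000 to get c = 100001000100100.


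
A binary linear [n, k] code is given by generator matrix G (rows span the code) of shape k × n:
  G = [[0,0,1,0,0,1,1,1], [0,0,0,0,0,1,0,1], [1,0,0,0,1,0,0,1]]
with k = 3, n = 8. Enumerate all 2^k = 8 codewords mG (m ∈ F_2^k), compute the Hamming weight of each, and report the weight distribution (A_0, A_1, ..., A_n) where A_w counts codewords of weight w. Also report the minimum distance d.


Weight distribution: A_0 = 1, A_2 = 2, A_3 = 2, A_4 = 1, A_5 = 2. Minimum distance d = 2.

Enumerate all 2^3 = 8 messages m ∈ F_2^3.
For each, compute codeword c = mG in F_2^8, then tally its weight.
  m = 000 → c = 00000000, weight = 0.
  m = 100 → c = 00100111, weight = 4.
  m = 010 → c = 00000101, weight = 2.
  m = 110 → c = 00100010, weight = 2.
  m = 001 → c = 10001001, weight = 3.
  m = 101 → c = 10101110, weight = 5.
  m = 011 → c = 10001100, weight = 3.
  m = 111 → c = 10101011, weight = 5.
Tally weights:
  weight 0: 1 codewords.
  weight 2: 2 codewords.
  weight 3: 2 codewords.
  weight 4: 1 codewords.
  weight 5: 2 codewords.
Minimum distance d = smallest w > 0 with A_w > 0 = 2.
Sanity: Σ A_w = 8 = 2^3 = 8 ✓.


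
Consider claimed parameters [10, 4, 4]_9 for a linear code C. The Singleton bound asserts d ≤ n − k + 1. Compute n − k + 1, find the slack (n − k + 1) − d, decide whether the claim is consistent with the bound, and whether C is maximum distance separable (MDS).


Singleton RHS = n − k + 1 = 7, slack = 3, bound satisfied, not MDS.

Singleton bound: d ≤ n − k + 1.
Here n = 10, k = 4, so n − k + 1 = 7.
Given d = 4, check d ≤ 7: YES.
Slack = (n − k + 1) − d = 3.
The code is NOT MDS (slack = 3 > 0).
Description: the claimed parameters are [10, 4, 4]_9; such a code would be non-MDS.


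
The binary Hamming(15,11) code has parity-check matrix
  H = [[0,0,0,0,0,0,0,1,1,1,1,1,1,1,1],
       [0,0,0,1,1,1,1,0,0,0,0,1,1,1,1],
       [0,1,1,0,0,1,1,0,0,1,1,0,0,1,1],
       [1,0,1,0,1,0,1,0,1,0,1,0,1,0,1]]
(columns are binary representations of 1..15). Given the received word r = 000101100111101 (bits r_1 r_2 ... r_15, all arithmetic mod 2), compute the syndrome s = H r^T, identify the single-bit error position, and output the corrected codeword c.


s = (1, 0, 1, 0)^T, error position = 10, corrected codeword c = 000101100011101

Compute s = H r^T mod 2 one row at a time:
  s_1 = 0 + 0 + 1 + 1 + 1 + 1 + 0 + 1 = 5 ≡ 1 (mod 2).
  s_2 = 1 + 0 + 1 + 1 + 1 + 1 + 0 + 1 = 6 ≡ 0 (mod 2).
  s_3 = 0 + 0 + 1 + 1 + 1 + 1 + 0 + 1 = 5 ≡ 1 (mod 2).
  s_4 = 0 + 0 + 0 + 1 + 0 + 1 + 1 + 1 = 4 ≡ 0 (mod 2).
s = (1, 0, 1, 0)^T — this equals column 10 of H (binary 1010), so error is at position 10.
Correct: flip bit 10 of r = 000101100111101 to get c = 000101100011101.


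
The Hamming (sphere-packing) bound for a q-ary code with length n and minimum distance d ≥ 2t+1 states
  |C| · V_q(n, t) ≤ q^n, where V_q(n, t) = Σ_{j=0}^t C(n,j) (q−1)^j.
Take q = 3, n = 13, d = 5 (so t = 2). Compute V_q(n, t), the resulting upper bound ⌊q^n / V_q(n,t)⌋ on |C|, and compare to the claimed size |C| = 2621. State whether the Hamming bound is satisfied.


V_q(n, t) = 339, q^n = 1594323, Hamming bound = 4703, |C| = 2621 ≤ bound (satisfied).

Step 1: Compute V_q(n, t) = Σ_{j=0}^2 C(n, j) (q−1)^j.
  j = 0: C(13,0)·(2)^0 = 1·1 = 1.
  j = 1: C(13,1)·(2)^1 = 13·2 = 26.
  j = 2: C(13,2)·(2)^2 = 78·4 = 312.
  V_q(n, t) = 1 + 26 + 312 = 339.
Step 2: q^n = 3^13 = 1594323.
Step 3: Hamming bound ⌊q^n / V_q(n,t)⌋ = ⌊1594323/339⌋ = 4703.
Step 4: Compare |C| = 2621 to 4703: satisfied.
The claimed |C| lies below the Hamming bound.


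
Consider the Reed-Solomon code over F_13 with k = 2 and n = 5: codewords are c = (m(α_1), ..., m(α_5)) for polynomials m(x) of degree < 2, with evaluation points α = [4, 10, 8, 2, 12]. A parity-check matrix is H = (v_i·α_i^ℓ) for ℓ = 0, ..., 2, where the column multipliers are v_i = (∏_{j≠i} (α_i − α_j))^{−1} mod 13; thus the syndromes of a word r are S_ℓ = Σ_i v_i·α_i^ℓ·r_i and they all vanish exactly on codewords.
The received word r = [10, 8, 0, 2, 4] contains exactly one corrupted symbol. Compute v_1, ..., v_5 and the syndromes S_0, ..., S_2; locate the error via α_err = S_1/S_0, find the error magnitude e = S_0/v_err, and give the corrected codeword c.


S = (9, 4, 9), error at position 5, error magnitude e = 1, c = [10, 8, 0, 2, 3].

Step 1: column multipliers v_i = (∏_{j≠i}(α_i − α_j))^{−1} mod 13.
  i = 1 (α = 4): (4−10)(4−8)(4−2)(4−12) = (−6)·(−4)·2·(−8) = −384 ≡ 6, so v_1 = 6^{−1} = 11 (mod 13).
  i = 2 (α = 10): (10−4)(10−8)(10−2)(10−12) = 6·2·8·(−2) = −192 ≡ 3, so v_2 = 3^{−1} = 9 (mod 13).
  i = 3 (α = 8): (8−4)(8−10)(8−2)(8−12) = 4·(−2)·6·(−4) = 192 ≡ 10, so v_3 = 10^{−1} = 4 (mod 13).
  i = 4 (α = 2): (2−4)(2−10)(2−8)(2−12) = (−2)·(−8)·(−6)·(−10) = 960 ≡ 11, so v_4 = 11^{−1} = 6 (mod 13).
  i = 5 (α = 12): (12−4)(12−10)(12−8)(12−2) = 8·2·4·10 = 640 ≡ 3, so v_5 = 3^{−1} = 9 (mod 13).
  v = [11, 9, 4, 6, 9].
Step 2: syndromes of r = [10, 8, 0, 2, 4] (all sums mod 13).
  S_0 = Σ v_i r_i = 11·10 + 9·8 + 4·0 + 6·2 + 9·4 = 230 ≡ 9.
  S_1 = Σ v_i α_i r_i = 11·4·10 + 9·10·8 + 4·8·0 + 6·2·2 + 9·12·4 = 1616 ≡ 4.
  α_i^2 mod 13 = [3, 9, 12, 4, 1].
  S_2 = Σ v_i α_i^2 r_i = 11·3·10 + 9·9·8 + 4·12·0 + 6·4·2 + 9·1·4 = 1062 ≡ 9.
  S = (9, 4, 9) ≠ 0, so r is not a codeword (an error is present).
Step 3: locate the error. For a single error e at position i, S_ℓ = v_i·e·α_i^ℓ, so α_err = S_1/S_0.
  S_0^{−1} = 9^{−1} = 3 (mod 13), so α_err = 4·3 = 12 ≡ 12 = α_5. Error position i = 5.
  Consistency check: S_2/S_1 = 9·10 = 90 ≡ 12 = α_err ✓ (single-error assumption holds).
Step 4: error magnitude e = S_0/v_5 = S_0·∏_{j≠5}(α_5 − α_j) = 9·3 = 27 ≡ 1 (mod 13).
Step 5: correct position 5: c_5 = r_5 − e = 4 − 1 ≡ 3 (mod 13). Hence c = [10, 8, 0, 2, 3].
  Check: interpolating c through the α_i gives m(x) = 7 + 4·x (degree < 2) with m(α_i) = c_i for every i, so c is indeed a codeword.


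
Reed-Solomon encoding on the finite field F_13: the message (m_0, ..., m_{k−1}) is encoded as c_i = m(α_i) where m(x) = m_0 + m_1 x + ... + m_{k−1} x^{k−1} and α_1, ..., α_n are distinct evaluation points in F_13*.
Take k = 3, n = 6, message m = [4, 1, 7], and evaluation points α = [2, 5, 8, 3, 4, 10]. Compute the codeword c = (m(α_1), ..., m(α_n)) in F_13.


c = [8, 2, 5, 5, 3, 12]

Message polynomial: m(x) = 4 + 1·x + 7·x^2 (mod 13).
For each evaluation point α_i, compute m(α_i) mod 13:
  α_1 = 2: Horner steps 7 → 2 → 8, so m(2) = 8.
  α_2 = 5: Horner steps 7 → 10 → 2, so m(5) = 2.
  α_3 = 8: Horner steps 7 → 5 → 5, so m(8) = 5.
  α_4 = 3: Horner steps 7 → 9 → 5, so m(3) = 5.
  α_5 = 4: Horner steps 7 → 3 → 3, so m(4) = 3.
  α_6 = 10: Horner steps 7 → 6 → 12, so m(10) = 12.
Codeword c = [8, 2, 5, 5, 3, 12] ∈ F_13^6.


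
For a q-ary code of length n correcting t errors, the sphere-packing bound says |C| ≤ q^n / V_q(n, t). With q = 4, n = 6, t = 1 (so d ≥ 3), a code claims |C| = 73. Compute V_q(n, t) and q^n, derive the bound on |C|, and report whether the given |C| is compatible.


V_q(n, t) = 19, q^n = 4096, Hamming bound = 215, |C| = 73 ≤ bound (satisfied).

Step 1: Compute V_q(n, t) = Σ_{j=0}^1 C(n, j) (q−1)^j.
  j = 0: C(6,0)·(3)^0 = 1·1 = 1.
  j = 1: C(6,1)·(3)^1 = 6·3 = 18.
  V_q(n, t) = 1 + 18 = 19.
Step 2: q^n = 4^6 = 4096.
Step 3: Hamming bound ⌊q^n / V_q(n,t)⌋ = ⌊4096/19⌋ = 215.
Step 4: Compare |C| = 73 to 215: satisfied.
The claimed |C| lies below the Hamming bound.


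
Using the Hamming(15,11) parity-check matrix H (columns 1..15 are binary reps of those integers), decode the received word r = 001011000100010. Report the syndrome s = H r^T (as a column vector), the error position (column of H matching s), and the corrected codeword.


s = (0, 1, 0, 0)^T, error position = 4, corrected codeword c = 001111000100010

Compute s = H r^T mod 2 one row at a time:
  s_1 = 0 + 0 + 1 + 0 + 0 + 0 + 1 + 0 = 2 ≡ 0 (mod 2).
  s_2 = 0 + 1 + 1 + 0 + 0 + 0 + 1 + 0 = 3 ≡ 1 (mod 2).
  s_3 = 0 + 1 + 1 + 0 + 1 + 0 + 1 + 0 = 4 ≡ 0 (mod 2).
  s_4 = 0 + 1 + 1 + 0 + 0 + 0 + 0 + 0 = 2 ≡ 0 (mod 2).
s = (0, 1, 0, 0)^T — this equals column 4 of H (binary 0100), so error is at position 4.
Correct: flip bit 4 of r = 001011000100010 to get c = 001111000100010.


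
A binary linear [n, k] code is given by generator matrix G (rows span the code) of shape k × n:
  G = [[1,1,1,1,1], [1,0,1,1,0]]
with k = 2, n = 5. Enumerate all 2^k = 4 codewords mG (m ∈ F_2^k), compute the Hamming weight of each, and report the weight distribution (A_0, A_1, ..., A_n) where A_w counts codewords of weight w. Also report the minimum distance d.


Weight distribution: A_0 = 1, A_2 = 1, A_3 = 1, A_5 = 1. Minimum distance d = 2.

Enumerate all 2^2 = 4 messages m ∈ F_2^2.
For each, compute codeword c = mG in F_2^5, then tally its weight.
  m = 00 → c = 00000, weight = 0.
  m = 10 → c = 11111, weight = 5.
  m = 01 → c = 10110, weight = 3.
  m = 11 → c = 01001, weight = 2.
Tally weights:
  weight 0: 1 codewords.
  weight 2: 1 codewords.
  weight 3: 1 codewords.
  weight 5: 1 codewords.
Minimum distance d = smallest w > 0 with A_w > 0 = 2.
Sanity: Σ A_w = 4 = 2^2 = 4 ✓.
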